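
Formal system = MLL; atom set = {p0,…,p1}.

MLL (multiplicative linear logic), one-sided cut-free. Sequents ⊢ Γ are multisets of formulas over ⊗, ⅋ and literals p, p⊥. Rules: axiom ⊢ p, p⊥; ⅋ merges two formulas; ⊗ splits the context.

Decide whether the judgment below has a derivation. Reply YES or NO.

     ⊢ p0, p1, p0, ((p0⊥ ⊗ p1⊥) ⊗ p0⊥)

Derivation trace:
[⊗]  ⊢ p0, p1, p0, ((p0⊥ ⊗ p1⊥) ⊗ p0⊥)
  [⊗]  ⊢ p0, p1, (p0⊥ ⊗ p1⊥)
    [Ax]  ⊢ p0, p0⊥
    [Ax]  ⊢ p1, p1⊥
  [Ax]  ⊢ p0, p0⊥

Result: YES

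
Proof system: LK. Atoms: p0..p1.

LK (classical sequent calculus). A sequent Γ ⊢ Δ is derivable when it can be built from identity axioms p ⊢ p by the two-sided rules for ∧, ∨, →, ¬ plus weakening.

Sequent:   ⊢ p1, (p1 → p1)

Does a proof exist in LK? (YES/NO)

Derivation trace:
[→R]  ⊢ p1, (p1 → p1)
  [WR] p1 ⊢ p1, p1
    [Ax] p1 ⊢ p1

Result: YES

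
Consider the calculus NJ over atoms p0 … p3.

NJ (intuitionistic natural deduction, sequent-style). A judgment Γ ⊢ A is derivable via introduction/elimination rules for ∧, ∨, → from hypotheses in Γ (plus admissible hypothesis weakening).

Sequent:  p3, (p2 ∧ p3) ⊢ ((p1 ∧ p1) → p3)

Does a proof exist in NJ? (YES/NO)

Derivation trace:
[Wk] p3, (p2 ∧ p3) ⊢ ((p1 ∧ p1) → p3)
  [→I] p3 ⊢ ((p1 ∧ p1) → p3)
    [Wk] p3, (p1 ∧ p1) ⊢ p3
      [Ax] p3 ⊢ p3

Result: YES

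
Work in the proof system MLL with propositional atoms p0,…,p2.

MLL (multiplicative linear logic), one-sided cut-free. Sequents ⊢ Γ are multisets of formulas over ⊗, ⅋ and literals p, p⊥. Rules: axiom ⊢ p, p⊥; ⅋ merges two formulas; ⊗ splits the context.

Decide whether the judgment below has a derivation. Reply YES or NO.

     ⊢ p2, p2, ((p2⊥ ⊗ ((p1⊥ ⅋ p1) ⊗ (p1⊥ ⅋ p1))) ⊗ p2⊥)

Derivation (root first):
[⊗]  ⊢ p2, p2, ((p2⊥ ⊗ ((p1⊥ ⅋ p1) ⊗ (p1⊥ ⅋ p1))) ⊗ p2⊥)
  [⊗]  ⊢ p2, (p2⊥ ⊗ ((p1⊥ ⅋ p1) ⊗ (p1⊥ ⅋ p1)))
    [Ax]  ⊢ p2, p2⊥
    [⊗]  ⊢ ((p1⊥ ⅋ p1) ⊗ (p1⊥ ⅋ p1))
      [⅋]  ⊢ (p1⊥ ⅋ p1)
        [Ax]  ⊢ p1, p1⊥
      [⅋]  ⊢ (p1⊥ ⅋ p1)
        [Ax]  ⊢ p1, p1⊥
  [Ax]  ⊢ p2, p2⊥

Result: YES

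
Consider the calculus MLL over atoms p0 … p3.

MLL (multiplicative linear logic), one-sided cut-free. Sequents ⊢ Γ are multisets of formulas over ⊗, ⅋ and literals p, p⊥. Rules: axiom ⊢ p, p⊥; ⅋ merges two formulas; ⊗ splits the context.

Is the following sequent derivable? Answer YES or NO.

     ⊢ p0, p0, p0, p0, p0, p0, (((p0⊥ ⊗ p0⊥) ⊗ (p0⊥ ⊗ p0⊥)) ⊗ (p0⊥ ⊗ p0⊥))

Derivation trace:
[⊗]  ⊢ p0, p0, p0, p0, p0, p0, (((p0⊥ ⊗ p0⊥) ⊗ (p0⊥ ⊗ p0⊥)) ⊗ (p0⊥ ⊗ p0⊥))
  [⊗]  ⊢ p0, p0, p0, p0, ((p0⊥ ⊗ p0⊥) ⊗ (p0⊥ ⊗ p0⊥))
    [⊗]  ⊢ p0, p0, (p0⊥ ⊗ p0⊥)
      [Ax]  ⊢ p0, p0⊥
      [Ax]  ⊢ p0, p0⊥
    [⊗]  ⊢ p0, p0, (p0⊥ ⊗ p0⊥)
      [Ax]  ⊢ p0, p0⊥
      [Ax]  ⊢ p0, p0⊥
  [⊗]  ⊢ p0, p0, (p0⊥ ⊗ p0⊥)
    [Ax]  ⊢ p0, p0⊥
    [Ax]  ⊢ p0, p0⊥

Result: YES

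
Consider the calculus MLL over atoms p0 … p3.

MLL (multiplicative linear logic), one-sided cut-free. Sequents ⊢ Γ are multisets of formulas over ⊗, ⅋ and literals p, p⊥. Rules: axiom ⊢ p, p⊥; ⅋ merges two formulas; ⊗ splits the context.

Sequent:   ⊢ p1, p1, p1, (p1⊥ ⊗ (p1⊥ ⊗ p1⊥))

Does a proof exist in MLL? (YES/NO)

Proof tree:
[⊗]  ⊢ p1, p1, p1, (p1⊥ ⊗ (p1⊥ ⊗ p1⊥))
  [Ax]  ⊢ p1, p1⊥
  [⊗]  ⊢ p1, p1, (p1⊥ ⊗ p1⊥)
    [Ax]  ⊢ p1, p1⊥
    [Ax]  ⊢ p1, p1⊥

Result: YES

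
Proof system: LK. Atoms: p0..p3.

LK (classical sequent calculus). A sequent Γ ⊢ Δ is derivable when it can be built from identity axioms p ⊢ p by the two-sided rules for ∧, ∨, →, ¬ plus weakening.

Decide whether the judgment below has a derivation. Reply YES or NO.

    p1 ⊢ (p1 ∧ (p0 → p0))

Derivation trace:
[∧R] p1 ⊢ (p1 ∧ (p0 → p0))
  [Ax] p1 ⊢ p1
  [→R]  ⊢ (p0 → p0)
    [Ax] p0 ⊢ p0

Result: YES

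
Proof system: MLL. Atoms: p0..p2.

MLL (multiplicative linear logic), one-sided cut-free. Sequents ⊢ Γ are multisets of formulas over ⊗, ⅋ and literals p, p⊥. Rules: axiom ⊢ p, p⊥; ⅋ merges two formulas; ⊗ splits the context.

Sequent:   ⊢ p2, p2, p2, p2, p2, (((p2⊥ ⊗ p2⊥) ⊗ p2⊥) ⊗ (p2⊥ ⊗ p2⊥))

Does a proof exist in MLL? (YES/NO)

Derivation trace:
[⊗]  ⊢ p2, p2, p2, p2, p2, (((p2⊥ ⊗ p2⊥) ⊗ p2⊥) ⊗ (p2⊥ ⊗ p2⊥))
  [⊗]  ⊢ p2, p2, p2, ((p2⊥ ⊗ p2⊥) ⊗ p2⊥)
    [⊗]  ⊢ p2, p2, (p2⊥ ⊗ p2⊥)
      [Ax]  ⊢ p2, p2⊥
      [Ax]  ⊢ p2, p2⊥
    [Ax]  ⊢ p2, p2⊥
  [⊗]  ⊢ p2, p2, (p2⊥ ⊗ p2⊥)
    [Ax]  ⊢ p2, p2⊥
    [Ax]  ⊢ p2, p2⊥

Result: YES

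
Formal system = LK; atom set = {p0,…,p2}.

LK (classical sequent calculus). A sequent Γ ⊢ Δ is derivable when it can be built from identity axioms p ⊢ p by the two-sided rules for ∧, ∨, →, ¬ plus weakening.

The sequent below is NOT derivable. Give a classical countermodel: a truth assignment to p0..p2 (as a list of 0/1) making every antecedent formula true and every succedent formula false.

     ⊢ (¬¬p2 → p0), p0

Truth-table refutation:
  v=000: Γ:[] Δ:[(¬¬p2 → p0)=T, p0=F] refutes=False
  v=001: Γ:[] Δ:[(¬¬p2 → p0)=F, p0=F] refutes=True  ← countermodel

Result: [0, 0, 1]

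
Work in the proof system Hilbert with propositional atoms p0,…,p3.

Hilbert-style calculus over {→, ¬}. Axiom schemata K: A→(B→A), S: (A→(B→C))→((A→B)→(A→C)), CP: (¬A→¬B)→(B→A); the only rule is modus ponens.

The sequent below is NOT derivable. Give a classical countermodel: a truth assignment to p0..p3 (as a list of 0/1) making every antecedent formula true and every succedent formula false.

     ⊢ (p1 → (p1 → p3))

Enumerate valuations to refute Γ ⊢ Δ:
  v=0000: Γ:[] Δ:[(p1 → (p1 → p3))=T] refutes=False
  v=0001: Γ:[] Δ:[(p1 → (p1 → p3))=T] refutes=False
  v=0010: Γ:[] Δ:[(p1 → (p1 → p3))=T] refutes=False
  v=0011: Γ:[] Δ:[(p1 → (p1 → p3))=T] refutes=False
  v=0100: Γ:[] Δ:[(p1 → (p1 → p3))=F] refutes=True  ← countermodel

Result: [0, 1, 0, 0]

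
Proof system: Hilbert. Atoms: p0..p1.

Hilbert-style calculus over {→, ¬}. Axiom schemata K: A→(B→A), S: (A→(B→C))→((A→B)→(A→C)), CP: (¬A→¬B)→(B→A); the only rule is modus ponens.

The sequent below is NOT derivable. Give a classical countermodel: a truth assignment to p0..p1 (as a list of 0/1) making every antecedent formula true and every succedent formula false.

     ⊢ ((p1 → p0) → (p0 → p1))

Search for a countermodel by truth-table:
  v=00: Γ:[] Δ:[((p1 → p0) → (p0 → p1))=T] refutes=False
  v=01: Γ:[] Δ:[((p1 → p0) → (p0 → p1))=T] refutes=False
  v=10: Γ:[] Δ:[((p1 → p0) → (p0 → p1))=F] refutes=True  ← countermodel

Result: [1, 0]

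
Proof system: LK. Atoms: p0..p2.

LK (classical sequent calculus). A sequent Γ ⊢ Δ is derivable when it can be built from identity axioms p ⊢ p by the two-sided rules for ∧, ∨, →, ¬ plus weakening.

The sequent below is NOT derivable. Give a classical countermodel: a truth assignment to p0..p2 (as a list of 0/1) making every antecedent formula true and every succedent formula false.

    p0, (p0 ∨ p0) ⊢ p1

Search for a countermodel by truth-table:
  v=000: Γ:[p0=F, (p0 ∨ p0)=F] Δ:[p1=F] refutes=False
  v=001: Γ:[p0=F, (p0 ∨ p0)=F] Δ:[p1=F] refutes=False
  v=010: Γ:[p0=F, (p0 ∨ p0)=F] Δ:[p1=T] refutes=False
  v=011: Γ:[p0=F, (p0 ∨ p0)=F] Δ:[p1=T] refutes=False
  v=100: Γ:[p0=T, (p0 ∨ p0)=T] Δ:[p1=F] refutes=True  ← countermodel

Result: [1, 0, 0]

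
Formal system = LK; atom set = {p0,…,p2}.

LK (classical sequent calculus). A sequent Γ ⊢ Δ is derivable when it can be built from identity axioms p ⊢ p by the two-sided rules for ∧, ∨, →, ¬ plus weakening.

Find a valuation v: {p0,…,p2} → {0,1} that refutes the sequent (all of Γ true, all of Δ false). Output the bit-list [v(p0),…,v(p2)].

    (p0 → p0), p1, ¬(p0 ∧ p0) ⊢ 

Search for a countermodel by truth-table:
  v=000: Γ:[(p0 → p0)=T, p1=F, ¬(p0 ∧ p0)=T] Δ:[] refutes=False
  v=001: Γ:[(p0 → p0)=T, p1=F, ¬(p0 ∧ p0)=T] Δ:[] refutes=False
  v=010: Γ:[(p0 → p0)=T, p1=T, ¬(p0 ∧ p0)=T] Δ:[] refutes=True  ← countermodel

Result: [0, 1, 0]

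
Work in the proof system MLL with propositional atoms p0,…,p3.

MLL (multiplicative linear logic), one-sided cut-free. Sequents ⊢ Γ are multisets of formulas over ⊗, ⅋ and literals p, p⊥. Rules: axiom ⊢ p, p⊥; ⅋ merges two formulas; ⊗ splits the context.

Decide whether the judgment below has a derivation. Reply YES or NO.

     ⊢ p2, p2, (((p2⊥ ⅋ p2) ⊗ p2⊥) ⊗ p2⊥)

Derivation (root first):
[⊗]  ⊢ p2, p2, (((p2⊥ ⅋ p2) ⊗ p2⊥) ⊗ p2⊥)
  [⊗]  ⊢ p2, ((p2⊥ ⅋ p2) ⊗ p2⊥)
    [⅋]  ⊢ (p2⊥ ⅋ p2)
      [Ax]  ⊢ p2, p2⊥
    [Ax]  ⊢ p2, p2⊥
  [Ax]  ⊢ p2, p2⊥

Result: YES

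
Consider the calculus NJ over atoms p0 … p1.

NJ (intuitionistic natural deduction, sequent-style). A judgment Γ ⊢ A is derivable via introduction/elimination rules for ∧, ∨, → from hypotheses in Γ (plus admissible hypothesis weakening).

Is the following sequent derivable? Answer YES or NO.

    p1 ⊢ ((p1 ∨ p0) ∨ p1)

Derivation trace:
[∨I₁] p1 ⊢ ((p1 ∨ p0) ∨ p1)
  [∨I₁] p1 ⊢ (p1 ∨ p0)
    [Ax] p1 ⊢ p1

Result: YES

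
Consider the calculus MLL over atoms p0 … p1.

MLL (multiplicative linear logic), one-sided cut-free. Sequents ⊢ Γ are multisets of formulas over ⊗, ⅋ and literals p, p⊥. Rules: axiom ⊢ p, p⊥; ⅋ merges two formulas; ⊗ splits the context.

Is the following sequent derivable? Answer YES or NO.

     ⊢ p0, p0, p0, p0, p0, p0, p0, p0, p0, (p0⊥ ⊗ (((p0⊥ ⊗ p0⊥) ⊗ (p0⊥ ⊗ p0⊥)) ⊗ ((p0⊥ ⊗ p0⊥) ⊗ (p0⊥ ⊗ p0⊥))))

Proof tree:
[⊗]  ⊢ p0, p0, p0, p0, p0, p0, p0, p0, p0, (p0⊥ ⊗ (((p0⊥ ⊗ p0⊥) ⊗ (p0⊥ ⊗ p0⊥)) ⊗ ((p0⊥ ⊗ p0⊥) ⊗ (p0⊥ ⊗ p0⊥))))
  [Ax]  ⊢ p0, p0⊥
  [⊗]  ⊢ p0, p0, p0, p0, p0, p0, p0, p0, (((p0⊥ ⊗ p0⊥) ⊗ (p0⊥ ⊗ p0⊥)) ⊗ ((p0⊥ ⊗ p0⊥) ⊗ (p0⊥ ⊗ p0⊥)))
    [⊗]  ⊢ p0, p0, p0, p0, ((p0⊥ ⊗ p0⊥) ⊗ (p0⊥ ⊗ p0⊥))
      [⊗]  ⊢ p0, p0, (p0⊥ ⊗ p0⊥)
        [Ax]  ⊢ p0, p0⊥
        [Ax]  ⊢ p0, p0⊥
      [⊗]  ⊢ p0, p0, (p0⊥ ⊗ p0⊥)
        [Ax]  ⊢ p0, p0⊥
        [Ax]  ⊢ p0, p0⊥
    [⊗]  ⊢ p0, p0, p0, p0, ((p0⊥ ⊗ p0⊥) ⊗ (p0⊥ ⊗ p0⊥))
      [⊗]  ⊢ p0, p0, (p0⊥ ⊗ p0⊥)
        [Ax]  ⊢ p0, p0⊥
        [Ax]  ⊢ p0, p0⊥
      [⊗]  ⊢ p0, p0, (p0⊥ ⊗ p0⊥)
        [Ax]  ⊢ p0, p0⊥
        [Ax]  ⊢ p0, p0⊥

Result: YES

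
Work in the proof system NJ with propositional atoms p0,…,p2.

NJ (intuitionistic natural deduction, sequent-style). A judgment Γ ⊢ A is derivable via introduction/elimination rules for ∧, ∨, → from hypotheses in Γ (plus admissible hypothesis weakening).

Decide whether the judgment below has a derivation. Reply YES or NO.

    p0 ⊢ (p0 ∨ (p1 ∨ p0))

Derivation trace:
[∨I₂] p0 ⊢ (p0 ∨ (p1 ∨ p0))
  [∨I₂] p0 ⊢ (p1 ∨ p0)
    [Ax] p0 ⊢ p0

Result: YES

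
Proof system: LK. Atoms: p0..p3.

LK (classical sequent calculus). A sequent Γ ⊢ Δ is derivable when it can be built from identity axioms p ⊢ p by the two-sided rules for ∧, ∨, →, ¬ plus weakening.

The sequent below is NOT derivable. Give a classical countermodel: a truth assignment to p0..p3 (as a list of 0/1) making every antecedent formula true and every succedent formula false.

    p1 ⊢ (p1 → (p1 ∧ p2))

Truth-table refutation:
  v=0000: Γ:[p1=F] Δ:[(p1 → (p1 ∧ p2))=T] refutes=False
  v=0001: Γ:[p1=F] Δ:[(p1 → (p1 ∧ p2))=T] refutes=False
  v=0010: Γ:[p1=F] Δ:[(p1 → (p1 ∧ p2))=T] refutes=False
  v=0011: Γ:[p1=F] Δ:[(p1 → (p1 ∧ p2))=T] refutes=False
  v=0100: Γ:[p1=T] Δ:[(p1 → (p1 ∧ p2))=F] refutes=True  ← countermodel

Result: [0, 1, 0, 0]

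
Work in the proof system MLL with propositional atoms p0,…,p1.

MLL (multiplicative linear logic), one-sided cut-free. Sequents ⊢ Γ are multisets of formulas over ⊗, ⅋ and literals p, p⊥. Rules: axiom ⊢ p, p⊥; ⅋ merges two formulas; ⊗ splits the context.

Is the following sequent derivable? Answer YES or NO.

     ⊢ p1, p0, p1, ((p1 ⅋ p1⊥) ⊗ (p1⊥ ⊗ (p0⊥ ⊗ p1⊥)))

Derivation trace:
[⊗]  ⊢ p1, p0, p1, ((p1 ⅋ p1⊥) ⊗ (p1⊥ ⊗ (p0⊥ ⊗ p1⊥)))
  [⅋]  ⊢ (p1 ⅋ p1⊥)
    [Ax]  ⊢ p1, p1⊥
  [⊗]  ⊢ p1, p0, p1, (p1⊥ ⊗ (p0⊥ ⊗ p1⊥))
    [Ax]  ⊢ p1, p1⊥
    [⊗]  ⊢ p0, p1, (p0⊥ ⊗ p1⊥)
      [Ax]  ⊢ p0, p0⊥
      [Ax]  ⊢ p1, p1⊥

Result: YES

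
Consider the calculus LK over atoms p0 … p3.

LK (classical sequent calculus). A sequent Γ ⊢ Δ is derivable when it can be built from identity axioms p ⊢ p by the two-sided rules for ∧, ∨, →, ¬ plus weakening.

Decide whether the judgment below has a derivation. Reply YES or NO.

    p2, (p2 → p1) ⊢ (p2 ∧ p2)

Derivation trace:
[∧R] p2, (p2 → p1) ⊢ (p2 ∧ p2)
  [Ax] p2 ⊢ p2
  [→L] p2, (p2 → p1) ⊢ p2
    [Ax] p2 ⊢ p2
    [WL] p2, p1 ⊢ p2
      [Ax] p2 ⊢ p2

Result: YES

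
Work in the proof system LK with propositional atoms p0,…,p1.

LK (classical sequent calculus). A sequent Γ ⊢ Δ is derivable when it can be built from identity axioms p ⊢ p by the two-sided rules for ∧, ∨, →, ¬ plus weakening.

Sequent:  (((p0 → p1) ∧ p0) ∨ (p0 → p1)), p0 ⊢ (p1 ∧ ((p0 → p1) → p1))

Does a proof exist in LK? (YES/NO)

Derivation trace:
[∧R] (((p0 → p1) ∧ p0) ∨ (p0 → p1)), p0 ⊢ (p1 ∧ ((p0 → p1) → p1))
  [∨L] p0, (((p0 → p1) ∧ p0) ∨ (p0 → p1)) ⊢ p1
    [∧L] ((p0 → p1) ∧ p0) ⊢ p1
      [→L] p0, (p0 → p1) ⊢ p1
        [Ax] p0 ⊢ p0
        [Ax] p1 ⊢ p1
    [→L] p0, (p0 → p1) ⊢ p1
      [Ax] p0 ⊢ p0
      [Ax] p1 ⊢ p1
  [→R] p0 ⊢ ((p0 → p1) → p1)
    [→L] p0, (p0 → p1) ⊢ p1
      [Ax] p0 ⊢ p0
      [Ax] p1 ⊢ p1

Result: YES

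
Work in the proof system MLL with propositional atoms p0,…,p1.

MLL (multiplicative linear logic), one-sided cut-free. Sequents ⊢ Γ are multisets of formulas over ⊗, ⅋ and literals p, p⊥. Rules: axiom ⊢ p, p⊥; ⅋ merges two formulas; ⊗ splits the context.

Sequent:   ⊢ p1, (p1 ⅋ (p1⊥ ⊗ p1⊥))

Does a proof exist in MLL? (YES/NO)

Derivation trace:
[⅋]  ⊢ p1, (p1 ⅋ (p1⊥ ⊗ p1⊥))
  [⊗]  ⊢ p1, p1, (p1⊥ ⊗ p1⊥)
    [Ax]  ⊢ p1, p1⊥
    [Ax]  ⊢ p1, p1⊥

Result: YES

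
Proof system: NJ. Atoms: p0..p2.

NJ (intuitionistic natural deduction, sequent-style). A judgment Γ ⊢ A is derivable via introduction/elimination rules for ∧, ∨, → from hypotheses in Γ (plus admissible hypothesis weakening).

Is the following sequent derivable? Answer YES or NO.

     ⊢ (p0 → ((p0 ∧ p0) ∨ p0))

Derivation trace:
[→I]  ⊢ (p0 → ((p0 ∧ p0) ∨ p0))
  [∨I₁] p0 ⊢ ((p0 ∧ p0) ∨ p0)
    [∧I] p0 ⊢ (p0 ∧ p0)
      [Ax] p0 ⊢ p0
      [Ax] p0 ⊢ p0

Result: YES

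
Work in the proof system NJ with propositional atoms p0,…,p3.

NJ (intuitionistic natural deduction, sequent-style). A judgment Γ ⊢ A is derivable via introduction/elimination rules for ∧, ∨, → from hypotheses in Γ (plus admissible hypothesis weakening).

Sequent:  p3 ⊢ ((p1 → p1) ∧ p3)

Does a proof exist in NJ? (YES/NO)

Derivation (root first):
[∧I] p3 ⊢ ((p1 → p1) ∧ p3)
  [→I]  ⊢ (p1 → p1)
    [Ax] p1 ⊢ p1
  [Ax] p3 ⊢ p3

Result: YES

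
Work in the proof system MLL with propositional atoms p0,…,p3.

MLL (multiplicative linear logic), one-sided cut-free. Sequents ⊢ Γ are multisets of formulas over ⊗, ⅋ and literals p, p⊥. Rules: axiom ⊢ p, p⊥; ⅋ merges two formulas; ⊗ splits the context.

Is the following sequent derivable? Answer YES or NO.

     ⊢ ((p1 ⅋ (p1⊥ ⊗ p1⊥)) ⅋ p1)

Derivation trace:
[⅋]  ⊢ ((p1 ⅋ (p1⊥ ⊗ p1⊥)) ⅋ p1)
  [⅋]  ⊢ p1, (p1 ⅋ (p1⊥ ⊗ p1⊥))
    [⊗]  ⊢ p1, p1, (p1⊥ ⊗ p1⊥)
      [Ax]  ⊢ p1, p1⊥
      [Ax]  ⊢ p1, p1⊥

Result: YES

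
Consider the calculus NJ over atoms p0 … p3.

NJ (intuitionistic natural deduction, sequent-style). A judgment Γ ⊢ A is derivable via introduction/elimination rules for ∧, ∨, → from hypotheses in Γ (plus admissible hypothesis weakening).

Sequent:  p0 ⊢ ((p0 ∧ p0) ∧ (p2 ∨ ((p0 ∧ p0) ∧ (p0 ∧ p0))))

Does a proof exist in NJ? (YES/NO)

Derivation (root first):
[∧I] p0 ⊢ ((p0 ∧ p0) ∧ (p2 ∨ ((p0 ∧ p0) ∧ (p0 ∧ p0))))
  [∧I] p0 ⊢ (p0 ∧ p0)
    [Ax] p0 ⊢ p0
    [Ax] p0 ⊢ p0
  [∨I₂] p0 ⊢ (p2 ∨ ((p0 ∧ p0) ∧ (p0 ∧ p0)))
    [∧I] p0 ⊢ ((p0 ∧ p0) ∧ (p0 ∧ p0))
      [∧I] p0 ⊢ (p0 ∧ p0)
        [Ax] p0 ⊢ p0
        [Ax] p0 ⊢ p0
      [∧I] p0 ⊢ (p0 ∧ p0)
        [Ax] p0 ⊢ p0
        [Ax] p0 ⊢ p0

Result: YES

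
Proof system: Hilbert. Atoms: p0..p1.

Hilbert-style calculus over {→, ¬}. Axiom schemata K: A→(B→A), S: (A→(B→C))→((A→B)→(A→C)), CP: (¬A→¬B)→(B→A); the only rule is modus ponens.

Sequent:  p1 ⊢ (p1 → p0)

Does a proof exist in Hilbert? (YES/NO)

Truth-table refutation:
  v=00: Γ:[p1=F] Δ:[(p1 → p0)=T] refutes=False
  v=01: Γ:[p1=T] Δ:[(p1 → p0)=F] refutes=True  ← countermodel

Result: NO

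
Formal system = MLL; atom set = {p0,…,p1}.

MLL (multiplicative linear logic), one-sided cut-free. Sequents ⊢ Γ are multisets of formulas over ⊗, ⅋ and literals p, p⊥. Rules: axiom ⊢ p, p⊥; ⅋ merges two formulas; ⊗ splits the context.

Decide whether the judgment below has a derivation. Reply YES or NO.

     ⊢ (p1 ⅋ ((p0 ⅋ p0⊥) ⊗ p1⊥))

Derivation (root first):
[⅋]  ⊢ (p1 ⅋ ((p0 ⅋ p0⊥) ⊗ p1⊥))
  [⊗]  ⊢ p1, ((p0 ⅋ p0⊥) ⊗ p1⊥)
    [⅋]  ⊢ (p0 ⅋ p0⊥)
      [Ax]  ⊢ p0, p0⊥
    [Ax]  ⊢ p1, p1⊥

Result: YES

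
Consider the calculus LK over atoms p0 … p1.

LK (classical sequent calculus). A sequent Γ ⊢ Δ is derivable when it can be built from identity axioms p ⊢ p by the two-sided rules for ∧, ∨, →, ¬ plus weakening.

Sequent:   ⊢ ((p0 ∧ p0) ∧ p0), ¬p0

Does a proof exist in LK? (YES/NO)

Derivation (root first):
[¬R]  ⊢ ((p0 ∧ p0) ∧ p0), ¬p0
  [∧R] p0 ⊢ ((p0 ∧ p0) ∧ p0)
    [∧R] p0 ⊢ (p0 ∧ p0)
      [Ax] p0 ⊢ p0
      [Ax] p0 ⊢ p0
    [Ax] p0 ⊢ p0

Result: YES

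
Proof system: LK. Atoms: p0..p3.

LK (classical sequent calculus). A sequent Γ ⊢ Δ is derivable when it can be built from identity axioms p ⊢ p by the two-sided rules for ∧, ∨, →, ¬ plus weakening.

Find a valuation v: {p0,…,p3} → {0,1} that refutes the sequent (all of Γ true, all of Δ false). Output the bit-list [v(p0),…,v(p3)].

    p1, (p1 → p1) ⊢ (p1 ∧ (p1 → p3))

Truth-table refutation:
  v=0000: Γ:[p1=F, (p1 → p1)=T] Δ:[(p1 ∧ (p1 → p3))=F] refutes=False
  v=0001: Γ:[p1=F, (p1 → p1)=T] Δ:[(p1 ∧ (p1 → p3))=F] refutes=False
  v=0010: Γ:[p1=F, (p1 → p1)=T] Δ:[(p1 ∧ (p1 → p3))=F] refutes=False
  v=0011: Γ:[p1=F, (p1 → p1)=T] Δ:[(p1 ∧ (p1 → p3))=F] refutes=False
  v=0100: Γ:[p1=T, (p1 → p1)=T] Δ:[(p1 ∧ (p1 → p3))=F] refutes=True  ← countermodel

Result: [0, 1, 0, 0]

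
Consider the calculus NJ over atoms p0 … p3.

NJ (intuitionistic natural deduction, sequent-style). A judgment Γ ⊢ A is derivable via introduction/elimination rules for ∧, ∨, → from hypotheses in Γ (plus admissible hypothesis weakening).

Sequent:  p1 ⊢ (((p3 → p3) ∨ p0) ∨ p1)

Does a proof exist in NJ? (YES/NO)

Proof tree:
[Wk] p1 ⊢ (((p3 → p3) ∨ p0) ∨ p1)
  [∨I₁]  ⊢ (((p3 → p3) ∨ p0) ∨ p1)
    [∨I₁]  ⊢ ((p3 → p3) ∨ p0)
      [→I]  ⊢ (p3 → p3)
        [Ax] p3 ⊢ p3

Result: YES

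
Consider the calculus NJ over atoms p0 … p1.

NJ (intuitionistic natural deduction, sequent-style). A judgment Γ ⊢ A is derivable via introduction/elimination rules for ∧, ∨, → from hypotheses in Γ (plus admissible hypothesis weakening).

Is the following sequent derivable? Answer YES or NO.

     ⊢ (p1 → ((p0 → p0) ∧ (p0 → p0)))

Derivation (root first):
[→I]  ⊢ (p1 → ((p0 → p0) ∧ (p0 → p0)))
  [∧I] p1 ⊢ ((p0 → p0) ∧ (p0 → p0))
    [→I]  ⊢ (p0 → p0)
      [Ax] p0 ⊢ p0
    [Wk] p1 ⊢ (p0 → p0)
      [→I]  ⊢ (p0 → p0)
        [Ax] p0 ⊢ p0

Result: YES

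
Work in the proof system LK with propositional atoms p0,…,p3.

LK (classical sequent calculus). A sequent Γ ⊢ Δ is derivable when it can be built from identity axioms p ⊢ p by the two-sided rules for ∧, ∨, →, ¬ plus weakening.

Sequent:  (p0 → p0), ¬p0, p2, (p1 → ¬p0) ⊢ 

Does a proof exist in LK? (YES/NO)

Truth-table refutation:
  v=0000: Γ:[(p0 → p0)=T, ¬p0=T, p2=F, (p1 → ¬p0)=T] Δ:[] refutes=False
  v=0001: Γ:[(p0 → p0)=T, ¬p0=T, p2=F, (p1 → ¬p0)=T] Δ:[] refutes=False
  v=0010: Γ:[(p0 → p0)=T, ¬p0=T, p2=T, (p1 → ¬p0)=T] Δ:[] refutes=True  ← countermodel

Result: NO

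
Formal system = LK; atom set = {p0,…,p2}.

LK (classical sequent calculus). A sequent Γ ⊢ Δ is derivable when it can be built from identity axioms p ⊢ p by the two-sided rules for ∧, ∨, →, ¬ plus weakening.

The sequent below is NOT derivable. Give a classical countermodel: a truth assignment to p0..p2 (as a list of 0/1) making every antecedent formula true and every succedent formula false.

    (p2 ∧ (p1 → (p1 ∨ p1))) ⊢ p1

Enumerate valuations to refute Γ ⊢ Δ:
  v=000: Γ:[(p2 ∧ (p1 → (p1 ∨ p1)))=F] Δ:[p1=F] refutes=False
  v=001: Γ:[(p2 ∧ (p1 → (p1 ∨ p1)))=T] Δ:[p1=F] refutes=True  ← countermodel

Result: [0, 0, 1]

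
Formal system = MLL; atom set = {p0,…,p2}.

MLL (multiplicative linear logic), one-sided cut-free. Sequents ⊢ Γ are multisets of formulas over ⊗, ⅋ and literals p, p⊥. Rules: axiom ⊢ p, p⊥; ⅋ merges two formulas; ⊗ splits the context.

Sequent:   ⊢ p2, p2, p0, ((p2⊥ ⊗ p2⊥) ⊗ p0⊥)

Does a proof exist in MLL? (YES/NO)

Derivation trace:
[⊗]  ⊢ p2, p2, p0, ((p2⊥ ⊗ p2⊥) ⊗ p0⊥)
  [⊗]  ⊢ p2, p2, (p2⊥ ⊗ p2⊥)
    [Ax]  ⊢ p2, p2⊥
    [Ax]  ⊢ p2, p2⊥
  [Ax]  ⊢ p0, p0⊥

Result: YES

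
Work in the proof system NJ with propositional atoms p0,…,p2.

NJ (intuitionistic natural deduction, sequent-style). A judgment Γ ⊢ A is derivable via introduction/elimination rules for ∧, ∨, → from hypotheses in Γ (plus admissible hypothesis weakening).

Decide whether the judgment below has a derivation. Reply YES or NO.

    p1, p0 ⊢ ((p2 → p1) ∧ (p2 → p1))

Proof tree:
[∧I] p1, p0 ⊢ ((p2 → p1) ∧ (p2 → p1))
  [Wk] p1, p0 ⊢ (p2 → p1)
    [→I] p1 ⊢ (p2 → p1)
      [Wk] p1, p2 ⊢ p1
        [Ax] p1 ⊢ p1
  [Wk] p1, p0 ⊢ (p2 → p1)
    [→I] p1 ⊢ (p2 → p1)
      [Wk] p1, p2 ⊢ p1
        [Ax] p1 ⊢ p1

Result: YES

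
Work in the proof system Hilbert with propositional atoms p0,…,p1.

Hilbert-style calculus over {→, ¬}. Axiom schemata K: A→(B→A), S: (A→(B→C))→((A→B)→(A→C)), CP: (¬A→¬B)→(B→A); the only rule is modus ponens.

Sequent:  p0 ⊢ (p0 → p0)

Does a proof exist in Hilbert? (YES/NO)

Derivation (root first):
[MP] p0 ⊢ (p0 → p0)
  [K]  ⊢ (p0 → (p0 → p0))
  [MP] p0 ⊢ p0
    [MP] p0 ⊢ (p0 → p0)
      [K]  ⊢ (p0 → (p0 → p0))
      [Hyp] p0 ⊢ p0
    [Hyp] p0 ⊢ p0

Result: YES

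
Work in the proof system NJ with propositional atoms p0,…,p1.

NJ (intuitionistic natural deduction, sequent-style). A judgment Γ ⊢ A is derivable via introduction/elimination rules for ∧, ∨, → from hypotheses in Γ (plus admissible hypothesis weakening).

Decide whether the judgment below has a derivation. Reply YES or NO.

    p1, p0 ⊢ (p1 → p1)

Derivation (root first):
[→I] p1, p0 ⊢ (p1 → p1)
  [Wk] p1, p0, p1 ⊢ p1
    [Wk] p1, p0 ⊢ p1
      [Ax] p1 ⊢ p1

Result: YES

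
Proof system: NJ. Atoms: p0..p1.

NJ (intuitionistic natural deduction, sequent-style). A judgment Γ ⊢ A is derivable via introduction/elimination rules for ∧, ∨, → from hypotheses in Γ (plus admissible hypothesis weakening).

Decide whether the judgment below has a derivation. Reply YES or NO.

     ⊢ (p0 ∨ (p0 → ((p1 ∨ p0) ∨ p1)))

Proof tree:
[∨I₂]  ⊢ (p0 ∨ (p0 → ((p1 ∨ p0) ∨ p1)))
  [→I]  ⊢ (p0 → ((p1 ∨ p0) ∨ p1))
    [∨I₁] p0 ⊢ ((p1 ∨ p0) ∨ p1)
      [∨I₂] p0 ⊢ (p1 ∨ p0)
        [Ax] p0 ⊢ p0

Result: YES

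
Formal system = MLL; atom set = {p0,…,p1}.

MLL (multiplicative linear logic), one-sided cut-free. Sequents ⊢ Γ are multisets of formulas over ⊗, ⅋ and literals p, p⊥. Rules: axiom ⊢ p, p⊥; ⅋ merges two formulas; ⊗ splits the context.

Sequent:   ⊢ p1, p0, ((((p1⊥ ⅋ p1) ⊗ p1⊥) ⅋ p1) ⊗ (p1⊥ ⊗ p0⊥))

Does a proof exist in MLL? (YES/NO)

Proof tree:
[⊗]  ⊢ p1, p0, ((((p1⊥ ⅋ p1) ⊗ p1⊥) ⅋ p1) ⊗ (p1⊥ ⊗ p0⊥))
  [⅋]  ⊢ (((p1⊥ ⅋ p1) ⊗ p1⊥) ⅋ p1)
    [⊗]  ⊢ p1, ((p1⊥ ⅋ p1) ⊗ p1⊥)
      [⅋]  ⊢ (p1⊥ ⅋ p1)
        [Ax]  ⊢ p1, p1⊥
      [Ax]  ⊢ p1, p1⊥
  [⊗]  ⊢ p1, p0, (p1⊥ ⊗ p0⊥)
    [Ax]  ⊢ p1, p1⊥
    [Ax]  ⊢ p0, p0⊥

Result: YES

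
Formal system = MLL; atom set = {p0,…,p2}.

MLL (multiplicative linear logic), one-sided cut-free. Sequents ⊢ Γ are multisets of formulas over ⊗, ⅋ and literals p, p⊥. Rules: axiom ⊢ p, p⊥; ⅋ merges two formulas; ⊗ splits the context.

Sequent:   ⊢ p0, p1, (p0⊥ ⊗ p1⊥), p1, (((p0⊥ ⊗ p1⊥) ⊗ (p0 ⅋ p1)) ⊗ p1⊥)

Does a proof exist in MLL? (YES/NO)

Derivation trace:
[⊗]  ⊢ p0, p1, (p0⊥ ⊗ p1⊥), p1, (((p0⊥ ⊗ p1⊥) ⊗ (p0 ⅋ p1)) ⊗ p1⊥)
  [⊗]  ⊢ p0, p1, (p0⊥ ⊗ p1⊥), ((p0⊥ ⊗ p1⊥) ⊗ (p0 ⅋ p1))
    [⊗]  ⊢ p0, p1, (p0⊥ ⊗ p1⊥)
      [Ax]  ⊢ p0, p0⊥
      [Ax]  ⊢ p1, p1⊥
    [⅋]  ⊢ (p0⊥ ⊗ p1⊥), (p0 ⅋ p1)
      [⊗]  ⊢ p0, p1, (p0⊥ ⊗ p1⊥)
        [Ax]  ⊢ p0, p0⊥
        [Ax]  ⊢ p1, p1⊥
  [Ax]  ⊢ p1, p1⊥

Result: YES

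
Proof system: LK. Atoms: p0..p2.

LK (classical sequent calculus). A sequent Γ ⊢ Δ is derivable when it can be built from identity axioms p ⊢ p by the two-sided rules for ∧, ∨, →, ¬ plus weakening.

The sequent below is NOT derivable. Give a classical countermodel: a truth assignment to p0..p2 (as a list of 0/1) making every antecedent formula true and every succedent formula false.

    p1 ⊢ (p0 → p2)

Search for a countermodel by truth-table:
  v=000: Γ:[p1=F] Δ:[(p0 → p2)=T] refutes=False
  v=001: Γ:[p1=F] Δ:[(p0 → p2)=T] refutes=False
  v=010: Γ:[p1=T] Δ:[(p0 → p2)=T] refutes=False
  v=011: Γ:[p1=T] Δ:[(p0 → p2)=T] refutes=False
  v=100: Γ:[p1=F] Δ:[(p0 → p2)=F] refutes=False
  v=101: Γ:[p1=F] Δ:[(p0 → p2)=T] refutes=False
  v=110: Γ:[p1=T] Δ:[(p0 → p2)=F] refutes=True  ← countermodel

Result: [1, 1, 0]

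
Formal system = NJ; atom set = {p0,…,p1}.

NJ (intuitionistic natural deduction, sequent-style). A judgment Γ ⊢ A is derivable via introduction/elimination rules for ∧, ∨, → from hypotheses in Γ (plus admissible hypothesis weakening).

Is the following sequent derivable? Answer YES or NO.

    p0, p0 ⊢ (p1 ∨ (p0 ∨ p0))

Derivation trace:
[∨I₂] p0, p0 ⊢ (p1 ∨ (p0 ∨ p0))
  [∨I₁] p0, p0 ⊢ (p0 ∨ p0)
    [Wk] p0, p0 ⊢ p0
      [Ax] p0 ⊢ p0

Result: YES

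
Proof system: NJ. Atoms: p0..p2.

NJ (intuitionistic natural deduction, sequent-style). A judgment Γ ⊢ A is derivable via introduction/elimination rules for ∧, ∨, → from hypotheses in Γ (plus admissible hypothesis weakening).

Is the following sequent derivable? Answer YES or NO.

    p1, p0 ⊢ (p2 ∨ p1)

Derivation (root first):
[∨I₂] p1, p0 ⊢ (p2 ∨ p1)
  [Wk] p1, p0 ⊢ p1
    [Ax] p1 ⊢ p1

Result: YES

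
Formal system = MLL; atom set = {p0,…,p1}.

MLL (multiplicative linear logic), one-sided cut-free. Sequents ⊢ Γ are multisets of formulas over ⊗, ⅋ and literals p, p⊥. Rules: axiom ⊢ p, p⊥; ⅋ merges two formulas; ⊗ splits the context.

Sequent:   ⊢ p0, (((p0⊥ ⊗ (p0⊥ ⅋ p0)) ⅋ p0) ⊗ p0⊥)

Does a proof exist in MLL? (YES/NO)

Derivation trace:
[⊗]  ⊢ p0, (((p0⊥ ⊗ (p0⊥ ⅋ p0)) ⅋ p0) ⊗ p0⊥)
  [⅋]  ⊢ ((p0⊥ ⊗ (p0⊥ ⅋ p0)) ⅋ p0)
    [⊗]  ⊢ p0, (p0⊥ ⊗ (p0⊥ ⅋ p0))
      [Ax]  ⊢ p0, p0⊥
      [⅋]  ⊢ (p0⊥ ⅋ p0)
        [Ax]  ⊢ p0, p0⊥
  [Ax]  ⊢ p0, p0⊥

Result: YES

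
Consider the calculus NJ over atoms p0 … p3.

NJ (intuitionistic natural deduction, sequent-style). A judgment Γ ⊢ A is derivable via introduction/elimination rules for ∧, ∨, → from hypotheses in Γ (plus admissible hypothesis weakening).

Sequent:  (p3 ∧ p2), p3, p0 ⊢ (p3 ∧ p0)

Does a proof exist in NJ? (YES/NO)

Derivation (root first):
[∧I] (p3 ∧ p2), p3, p0 ⊢ (p3 ∧ p0)
  [Wk] p3, (p3 ∧ p2) ⊢ p3
    [Ax] p3 ⊢ p3
  [Ax] p0 ⊢ p0

Result: YES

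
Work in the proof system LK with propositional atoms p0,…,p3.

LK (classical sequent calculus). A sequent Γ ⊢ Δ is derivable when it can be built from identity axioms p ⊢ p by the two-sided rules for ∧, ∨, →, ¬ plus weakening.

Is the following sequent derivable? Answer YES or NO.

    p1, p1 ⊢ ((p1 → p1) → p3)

Search for a countermodel by truth-table:
  v=0000: Γ:[p1=F, p1=F] Δ:[((p1 → p1) → p3)=F] refutes=False
  v=0001: Γ:[p1=F, p1=F] Δ:[((p1 → p1) → p3)=T] refutes=False
  v=0010: Γ:[p1=F, p1=F] Δ:[((p1 → p1) → p3)=F] refutes=False
  v=0011: Γ:[p1=F, p1=F] Δ:[((p1 → p1) → p3)=T] refutes=False
  v=0100: Γ:[p1=T, p1=T] Δ:[((p1 → p1) → p3)=F] refutes=True  ← countermodel

Result: NO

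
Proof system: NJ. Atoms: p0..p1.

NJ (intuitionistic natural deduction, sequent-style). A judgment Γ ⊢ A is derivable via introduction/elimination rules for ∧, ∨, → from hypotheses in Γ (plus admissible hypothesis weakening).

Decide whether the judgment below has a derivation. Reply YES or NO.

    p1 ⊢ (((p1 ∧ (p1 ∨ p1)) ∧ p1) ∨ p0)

Derivation trace:
[∨I₁] p1 ⊢ (((p1 ∧ (p1 ∨ p1)) ∧ p1) ∨ p0)
  [∧I] p1 ⊢ ((p1 ∧ (p1 ∨ p1)) ∧ p1)
    [∧I] p1 ⊢ (p1 ∧ (p1 ∨ p1))
      [Ax] p1 ⊢ p1
      [∨I₂] p1 ⊢ (p1 ∨ p1)
        [Ax] p1 ⊢ p1
    [Ax] p1 ⊢ p1

Result: YES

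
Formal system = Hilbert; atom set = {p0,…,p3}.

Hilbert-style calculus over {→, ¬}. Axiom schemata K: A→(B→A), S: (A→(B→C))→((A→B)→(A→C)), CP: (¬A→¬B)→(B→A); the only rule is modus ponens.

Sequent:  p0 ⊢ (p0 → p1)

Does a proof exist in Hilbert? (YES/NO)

Truth-table refutation:
  v=0000: Γ:[p0=F] Δ:[(p0 → p1)=T] refutes=False
  v=0001: Γ:[p0=F] Δ:[(p0 → p1)=T] refutes=False
  v=0010: Γ:[p0=F] Δ:[(p0 → p1)=T] refutes=False
  v=0011: Γ:[p0=F] Δ:[(p0 → p1)=T] refutes=False
  v=0100: Γ:[p0=F] Δ:[(p0 → p1)=T] refutes=False
  v=0101: Γ:[p0=F] Δ:[(p0 → p1)=T] refutes=False
  v=0110: Γ:[p0=F] Δ:[(p0 → p1)=T] refutes=False
  v=0111: Γ:[p0=F] Δ:[(p0 → p1)=T] refutes=False
  v=1000: Γ:[p0=T] Δ:[(p0 → p1)=F] refutes=True  ← countermodel

Result: NO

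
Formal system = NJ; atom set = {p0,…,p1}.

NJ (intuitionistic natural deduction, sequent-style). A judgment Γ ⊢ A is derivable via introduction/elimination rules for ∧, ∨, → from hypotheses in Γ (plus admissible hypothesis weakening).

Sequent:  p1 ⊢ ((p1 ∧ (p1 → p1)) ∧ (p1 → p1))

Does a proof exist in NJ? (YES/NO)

Derivation (root first):
[∧I] p1 ⊢ ((p1 ∧ (p1 → p1)) ∧ (p1 → p1))
  [∧I] p1 ⊢ (p1 ∧ (p1 → p1))
    [Ax] p1 ⊢ p1
    [→I]  ⊢ (p1 → p1)
      [Ax] p1 ⊢ p1
  [→I]  ⊢ (p1 → p1)
    [Ax] p1 ⊢ p1

Result: YES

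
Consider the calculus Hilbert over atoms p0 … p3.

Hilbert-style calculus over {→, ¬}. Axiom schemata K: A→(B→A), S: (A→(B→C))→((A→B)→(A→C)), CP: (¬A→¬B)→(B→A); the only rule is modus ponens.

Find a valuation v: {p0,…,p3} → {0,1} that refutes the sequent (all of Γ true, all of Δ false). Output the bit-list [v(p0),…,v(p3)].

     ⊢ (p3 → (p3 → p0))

Truth-table refutation:
  v=0000: Γ:[] Δ:[(p3 → (p3 → p0))=T] refutes=False
  v=0001: Γ:[] Δ:[(p3 → (p3 → p0))=F] refutes=True  ← countermodel

Result: [0, 0, 0, 1]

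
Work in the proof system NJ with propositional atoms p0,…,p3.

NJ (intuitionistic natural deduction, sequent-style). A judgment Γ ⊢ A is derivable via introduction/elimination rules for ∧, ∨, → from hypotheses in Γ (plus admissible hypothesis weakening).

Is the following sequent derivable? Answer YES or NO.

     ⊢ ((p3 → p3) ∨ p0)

Derivation trace:
[∨I₁]  ⊢ ((p3 → p3) ∨ p0)
  [→I]  ⊢ (p3 → p3)
    [Ax] p3 ⊢ p3

Result: YES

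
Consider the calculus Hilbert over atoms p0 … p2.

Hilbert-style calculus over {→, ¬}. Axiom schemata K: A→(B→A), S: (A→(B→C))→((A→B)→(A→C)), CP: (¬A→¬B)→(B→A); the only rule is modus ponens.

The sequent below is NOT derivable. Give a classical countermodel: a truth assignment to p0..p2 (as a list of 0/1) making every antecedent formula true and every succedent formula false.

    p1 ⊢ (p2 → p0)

Enumerate valuations to refute Γ ⊢ Δ:
  v=000: Γ:[p1=F] Δ:[(p2 → p0)=T] refutes=False
  v=001: Γ:[p1=F] Δ:[(p2 → p0)=F] refutes=False
  v=010: Γ:[p1=T] Δ:[(p2 → p0)=T] refutes=False
  v=011: Γ:[p1=T] Δ:[(p2 → p0)=F] refutes=True  ← countermodel

Result: [0, 1, 1]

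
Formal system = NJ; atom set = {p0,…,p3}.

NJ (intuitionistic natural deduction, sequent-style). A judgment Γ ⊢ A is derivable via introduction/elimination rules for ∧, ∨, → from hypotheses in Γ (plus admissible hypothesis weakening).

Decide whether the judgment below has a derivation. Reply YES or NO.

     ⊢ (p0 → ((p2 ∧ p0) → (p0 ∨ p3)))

Proof tree:
[→I]  ⊢ (p0 → ((p2 ∧ p0) → (p0 ∨ p3)))
  [→I] p0 ⊢ ((p2 ∧ p0) → (p0 ∨ p3))
    [∨I₁] p0, (p2 ∧ p0) ⊢ (p0 ∨ p3)
      [Wk] p0, (p2 ∧ p0) ⊢ p0
        [Ax] p0 ⊢ p0

Result: YES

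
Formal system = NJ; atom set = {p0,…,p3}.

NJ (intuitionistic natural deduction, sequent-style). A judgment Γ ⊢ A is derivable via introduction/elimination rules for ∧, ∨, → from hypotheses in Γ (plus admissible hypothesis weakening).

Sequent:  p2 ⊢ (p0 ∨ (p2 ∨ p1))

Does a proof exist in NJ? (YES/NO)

Derivation trace:
[∨I₂] p2 ⊢ (p0 ∨ (p2 ∨ p1))
  [∨I₁] p2 ⊢ (p2 ∨ p1)
    [Ax] p2 ⊢ p2

Result: YES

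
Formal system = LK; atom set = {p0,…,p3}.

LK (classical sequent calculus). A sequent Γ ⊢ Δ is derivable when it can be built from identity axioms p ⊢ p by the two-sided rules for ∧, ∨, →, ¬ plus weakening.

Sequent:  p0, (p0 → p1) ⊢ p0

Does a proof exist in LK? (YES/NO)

Derivation trace:
[→L] p0, (p0 → p1) ⊢ p0
  [Ax] p0 ⊢ p0
  [WL] p0, p1 ⊢ p0
    [Ax] p0 ⊢ p0

Result: YES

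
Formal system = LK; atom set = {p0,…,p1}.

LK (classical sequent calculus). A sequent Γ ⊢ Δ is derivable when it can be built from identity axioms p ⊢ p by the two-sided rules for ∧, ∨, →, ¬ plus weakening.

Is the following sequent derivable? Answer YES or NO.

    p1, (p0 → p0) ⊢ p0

Truth-table refutation:
  v=00: Γ:[p1=F, (p0 → p0)=T] Δ:[p0=F] refutes=False
  v=01: Γ:[p1=T, (p0 → p0)=T] Δ:[p0=F] refutes=True  ← countermodel

Result: NO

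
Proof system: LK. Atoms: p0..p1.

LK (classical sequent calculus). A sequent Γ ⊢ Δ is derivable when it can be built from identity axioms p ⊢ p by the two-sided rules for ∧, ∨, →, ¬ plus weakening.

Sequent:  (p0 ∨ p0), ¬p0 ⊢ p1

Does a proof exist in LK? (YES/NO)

Proof tree:
[WR] (p0 ∨ p0), ¬p0 ⊢ p1
  [¬L] (p0 ∨ p0), ¬p0 ⊢ 
    [∨L] (p0 ∨ p0) ⊢ p0
      [Ax] p0 ⊢ p0
      [Ax] p0 ⊢ p0

Result: YES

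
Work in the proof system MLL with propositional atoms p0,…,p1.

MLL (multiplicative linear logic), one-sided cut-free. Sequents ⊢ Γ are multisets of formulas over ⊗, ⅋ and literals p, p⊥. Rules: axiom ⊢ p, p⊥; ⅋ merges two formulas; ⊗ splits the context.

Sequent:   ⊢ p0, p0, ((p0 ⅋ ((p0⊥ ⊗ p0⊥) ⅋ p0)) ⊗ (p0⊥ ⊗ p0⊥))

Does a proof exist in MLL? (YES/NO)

Proof tree:
[⊗]  ⊢ p0, p0, ((p0 ⅋ ((p0⊥ ⊗ p0⊥) ⅋ p0)) ⊗ (p0⊥ ⊗ p0⊥))
  [⅋]  ⊢ (p0 ⅋ ((p0⊥ ⊗ p0⊥) ⅋ p0))
    [⅋]  ⊢ p0, ((p0⊥ ⊗ p0⊥) ⅋ p0)
      [⊗]  ⊢ p0, p0, (p0⊥ ⊗ p0⊥)
        [Ax]  ⊢ p0, p0⊥
        [Ax]  ⊢ p0, p0⊥
  [⊗]  ⊢ p0, p0, (p0⊥ ⊗ p0⊥)
    [Ax]  ⊢ p0, p0⊥
    [Ax]  ⊢ p0, p0⊥

Result: YES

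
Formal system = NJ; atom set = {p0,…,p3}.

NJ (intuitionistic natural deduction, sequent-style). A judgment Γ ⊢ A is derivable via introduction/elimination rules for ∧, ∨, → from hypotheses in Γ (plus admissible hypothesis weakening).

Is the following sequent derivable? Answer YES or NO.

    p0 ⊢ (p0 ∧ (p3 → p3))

Derivation trace:
[∧I] p0 ⊢ (p0 ∧ (p3 → p3))
  [Ax] p0 ⊢ p0
  [→I]  ⊢ (p3 → p3)
    [Ax] p3 ⊢ p3

Result: YES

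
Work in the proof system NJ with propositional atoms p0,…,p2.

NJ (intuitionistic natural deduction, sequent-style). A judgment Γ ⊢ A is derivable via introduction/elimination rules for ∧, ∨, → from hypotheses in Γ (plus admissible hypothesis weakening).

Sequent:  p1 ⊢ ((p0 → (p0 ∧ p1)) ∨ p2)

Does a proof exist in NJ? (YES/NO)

Derivation trace:
[∨I₁] p1 ⊢ ((p0 → (p0 ∧ p1)) ∨ p2)
  [→I] p1 ⊢ (p0 → (p0 ∧ p1))
    [∧I] p1, p0 ⊢ (p0 ∧ p1)
      [Ax] p0 ⊢ p0
      [Ax] p1 ⊢ p1

Result: YES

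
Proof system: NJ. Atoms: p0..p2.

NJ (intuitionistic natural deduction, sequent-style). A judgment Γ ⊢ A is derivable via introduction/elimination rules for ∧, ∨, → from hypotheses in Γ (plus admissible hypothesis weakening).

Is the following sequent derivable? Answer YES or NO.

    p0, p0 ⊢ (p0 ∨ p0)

Proof tree:
[∨I₂] p0, p0 ⊢ (p0 ∨ p0)
  [Wk] p0, p0 ⊢ p0
    [Ax] p0 ⊢ p0

Result: YES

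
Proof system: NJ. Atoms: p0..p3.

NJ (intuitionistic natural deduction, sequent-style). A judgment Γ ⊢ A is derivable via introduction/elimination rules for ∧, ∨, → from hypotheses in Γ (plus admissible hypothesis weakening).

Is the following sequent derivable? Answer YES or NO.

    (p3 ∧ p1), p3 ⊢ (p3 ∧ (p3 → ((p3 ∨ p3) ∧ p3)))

Proof tree:
[∧I] (p3 ∧ p1), p3 ⊢ (p3 ∧ (p3 → ((p3 ∨ p3) ∧ p3)))
  [Wk] p3, (p3 ∧ p1) ⊢ p3
    [Ax] p3 ⊢ p3
  [→I]  ⊢ (p3 → ((p3 ∨ p3) ∧ p3))
    [∧I] p3 ⊢ ((p3 ∨ p3) ∧ p3)
      [∨I₂] p3 ⊢ (p3 ∨ p3)
        [Ax] p3 ⊢ p3
      [Ax] p3 ⊢ p3

Result: YES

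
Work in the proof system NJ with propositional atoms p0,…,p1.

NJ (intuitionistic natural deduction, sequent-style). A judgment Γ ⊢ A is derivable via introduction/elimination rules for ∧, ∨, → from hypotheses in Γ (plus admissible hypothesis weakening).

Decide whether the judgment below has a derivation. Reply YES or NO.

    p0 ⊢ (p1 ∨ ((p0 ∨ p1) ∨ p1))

Proof tree:
[∨I₂] p0 ⊢ (p1 ∨ ((p0 ∨ p1) ∨ p1))
  [∨I₁] p0 ⊢ ((p0 ∨ p1) ∨ p1)
    [∨I₁] p0 ⊢ (p0 ∨ p1)
      [Ax] p0 ⊢ p0

Result: YES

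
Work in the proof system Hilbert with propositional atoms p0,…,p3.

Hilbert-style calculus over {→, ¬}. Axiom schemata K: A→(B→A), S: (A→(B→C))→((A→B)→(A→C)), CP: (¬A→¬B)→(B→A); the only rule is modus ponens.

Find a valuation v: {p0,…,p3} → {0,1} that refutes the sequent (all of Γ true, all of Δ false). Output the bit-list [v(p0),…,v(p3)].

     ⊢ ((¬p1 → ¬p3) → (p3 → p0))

Search for a countermodel by truth-table:
  v=0000: Γ:[] Δ:[((¬p1 → ¬p3) → (p3 → p0))=T] refutes=False
  v=0001: Γ:[] Δ:[((¬p1 → ¬p3) → (p3 → p0))=T] refutes=False
  v=0010: Γ:[] Δ:[((¬p1 → ¬p3) → (p3 → p0))=T] refutes=False
  v=0011: Γ:[] Δ:[((¬p1 → ¬p3) → (p3 → p0))=T] refutes=False
  v=0100: Γ:[] Δ:[((¬p1 → ¬p3) → (p3 → p0))=T] refutes=False
  v=0101: Γ:[] Δ:[((¬p1 → ¬p3) → (p3 → p0))=F] refutes=True  ← countermodel

Result: [0, 1, 0, 1]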